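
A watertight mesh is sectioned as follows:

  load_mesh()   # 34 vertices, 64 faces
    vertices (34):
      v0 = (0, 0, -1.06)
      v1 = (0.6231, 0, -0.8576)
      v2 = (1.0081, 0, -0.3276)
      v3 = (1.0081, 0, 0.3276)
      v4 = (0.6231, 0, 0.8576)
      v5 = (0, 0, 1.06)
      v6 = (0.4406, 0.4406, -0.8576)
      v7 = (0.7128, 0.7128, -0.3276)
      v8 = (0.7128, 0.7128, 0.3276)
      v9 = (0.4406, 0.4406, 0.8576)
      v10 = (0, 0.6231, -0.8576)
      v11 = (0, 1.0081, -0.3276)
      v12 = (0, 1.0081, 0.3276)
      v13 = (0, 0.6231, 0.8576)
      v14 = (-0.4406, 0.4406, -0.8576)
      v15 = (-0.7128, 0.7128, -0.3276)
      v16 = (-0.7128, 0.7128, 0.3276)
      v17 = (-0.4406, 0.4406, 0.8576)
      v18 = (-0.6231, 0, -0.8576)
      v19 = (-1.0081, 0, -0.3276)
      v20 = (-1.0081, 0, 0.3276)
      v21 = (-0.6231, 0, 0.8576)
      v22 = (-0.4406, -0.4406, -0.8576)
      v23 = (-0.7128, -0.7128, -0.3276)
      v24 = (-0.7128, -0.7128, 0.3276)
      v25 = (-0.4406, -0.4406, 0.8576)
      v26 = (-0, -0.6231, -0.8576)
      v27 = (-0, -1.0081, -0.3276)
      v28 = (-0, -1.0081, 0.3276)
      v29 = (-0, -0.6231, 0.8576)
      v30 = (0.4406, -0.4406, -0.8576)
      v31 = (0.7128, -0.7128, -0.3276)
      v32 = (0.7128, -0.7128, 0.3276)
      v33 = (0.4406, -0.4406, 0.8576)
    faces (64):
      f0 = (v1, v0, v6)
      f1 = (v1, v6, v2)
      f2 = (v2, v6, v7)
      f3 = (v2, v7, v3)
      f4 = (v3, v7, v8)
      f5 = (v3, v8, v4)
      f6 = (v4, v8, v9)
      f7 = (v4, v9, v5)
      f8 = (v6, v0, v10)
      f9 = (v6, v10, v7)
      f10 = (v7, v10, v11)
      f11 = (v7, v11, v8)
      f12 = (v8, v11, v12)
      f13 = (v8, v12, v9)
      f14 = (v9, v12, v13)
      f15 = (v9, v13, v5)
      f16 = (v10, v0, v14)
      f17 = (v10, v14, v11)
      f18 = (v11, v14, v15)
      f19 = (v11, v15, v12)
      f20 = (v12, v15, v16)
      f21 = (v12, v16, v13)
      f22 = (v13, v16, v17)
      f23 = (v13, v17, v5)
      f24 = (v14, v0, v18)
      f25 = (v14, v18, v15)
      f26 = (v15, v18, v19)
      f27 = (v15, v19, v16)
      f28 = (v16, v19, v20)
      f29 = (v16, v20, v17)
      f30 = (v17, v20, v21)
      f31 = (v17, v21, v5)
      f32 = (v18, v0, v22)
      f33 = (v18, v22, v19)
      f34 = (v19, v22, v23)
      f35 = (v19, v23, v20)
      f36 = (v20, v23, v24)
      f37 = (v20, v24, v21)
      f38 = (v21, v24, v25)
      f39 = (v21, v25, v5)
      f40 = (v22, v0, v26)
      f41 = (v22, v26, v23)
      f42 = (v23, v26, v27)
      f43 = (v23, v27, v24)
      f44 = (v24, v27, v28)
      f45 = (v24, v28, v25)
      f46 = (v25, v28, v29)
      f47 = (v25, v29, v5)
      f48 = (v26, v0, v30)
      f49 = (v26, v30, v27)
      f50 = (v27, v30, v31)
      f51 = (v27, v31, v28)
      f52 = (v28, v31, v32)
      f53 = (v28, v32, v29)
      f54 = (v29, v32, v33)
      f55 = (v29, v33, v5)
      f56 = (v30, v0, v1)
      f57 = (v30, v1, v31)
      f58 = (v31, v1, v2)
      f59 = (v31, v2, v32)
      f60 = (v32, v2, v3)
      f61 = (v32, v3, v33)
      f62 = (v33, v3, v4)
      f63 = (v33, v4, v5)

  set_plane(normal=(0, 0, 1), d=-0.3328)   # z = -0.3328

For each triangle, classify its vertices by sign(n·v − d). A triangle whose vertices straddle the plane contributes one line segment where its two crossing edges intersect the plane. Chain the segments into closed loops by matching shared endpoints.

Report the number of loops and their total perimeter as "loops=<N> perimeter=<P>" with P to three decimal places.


loops=1 perimeter=6.149

Straddling triangles (16 of 64):
  (v1,v6,v2) [--+] → (1.00253, 0.00432287, -0.3328)–(1.00432, 0, -0.3328)  len=0.0047
  (v2,v6,v7) [+-+] → (1.00253, 0.00432287, -0.3328)–(0.710129, 0.710129, -0.3328)  len=0.7640
  (v6,v10,v7) [--+] → (0.705806, 0.71192, -0.3328)–(0.710129, 0.710129, -0.3328)  len=0.0047
  (v7,v10,v11) [+-+] → (0.705806, 0.71192, -0.3328)–(0, 1.00432, -0.3328)  len=0.7640
  (v10,v14,v11) [--+] → (-0.00432287, 1.00253, -0.3328)–(0, 1.00432, -0.3328)  len=0.0047
  (v11,v14,v15) [+-+] → (-0.00432287, 1.00253, -0.3328)–(-0.710129, 0.710129, -0.3328)  len=0.7640
  (v14,v18,v15) [--+] → (-0.71192, 0.705806, -0.3328)–(-0.710129, 0.710129, -0.3328)  len=0.0047
  (v15,v18,v19) [+-+] → (-0.71192, 0.705806, -0.3328)–(-1.00432, 0, -0.3328)  len=0.7640
  (v18,v22,v19) [--+] → (-1.00253, -0.00432287, -0.3328)–(-1.00432, 0, -0.3328)  len=0.0047
  (v19,v22,v23) [+-+] → (-1.00253, -0.00432287, -0.3328)–(-0.710129, -0.710129, -0.3328)  len=0.7640
  (v22,v26,v23) [--+] → (-0.705806, -0.71192, -0.3328)–(-0.710129, -0.710129, -0.3328)  len=0.0047
  (v23,v26,v27) [+-+] → (-0.705806, -0.71192, -0.3328)–(0, -1.00432, -0.3328)  len=0.7640
  (v26,v30,v27) [--+] → (0.00432287, -1.00253, -0.3328)–(0, -1.00432, -0.3328)  len=0.0047
  (v27,v30,v31) [+-+] → (0.00432287, -1.00253, -0.3328)–(0.710129, -0.710129, -0.3328)  len=0.7640
  (v30,v1,v31) [--+] → (0.71192, -0.705806, -0.3328)–(0.710129, -0.710129, -0.3328)  len=0.0047
  (v31,v1,v2) [+-+] → (0.71192, -0.705806, -0.3328)–(1.00432, 0, -0.3328)  len=0.7640

Chained into 1 loop(s):
  loop 1: 16 segments, perimeter = 6.1493
Total perimeter = 6.149


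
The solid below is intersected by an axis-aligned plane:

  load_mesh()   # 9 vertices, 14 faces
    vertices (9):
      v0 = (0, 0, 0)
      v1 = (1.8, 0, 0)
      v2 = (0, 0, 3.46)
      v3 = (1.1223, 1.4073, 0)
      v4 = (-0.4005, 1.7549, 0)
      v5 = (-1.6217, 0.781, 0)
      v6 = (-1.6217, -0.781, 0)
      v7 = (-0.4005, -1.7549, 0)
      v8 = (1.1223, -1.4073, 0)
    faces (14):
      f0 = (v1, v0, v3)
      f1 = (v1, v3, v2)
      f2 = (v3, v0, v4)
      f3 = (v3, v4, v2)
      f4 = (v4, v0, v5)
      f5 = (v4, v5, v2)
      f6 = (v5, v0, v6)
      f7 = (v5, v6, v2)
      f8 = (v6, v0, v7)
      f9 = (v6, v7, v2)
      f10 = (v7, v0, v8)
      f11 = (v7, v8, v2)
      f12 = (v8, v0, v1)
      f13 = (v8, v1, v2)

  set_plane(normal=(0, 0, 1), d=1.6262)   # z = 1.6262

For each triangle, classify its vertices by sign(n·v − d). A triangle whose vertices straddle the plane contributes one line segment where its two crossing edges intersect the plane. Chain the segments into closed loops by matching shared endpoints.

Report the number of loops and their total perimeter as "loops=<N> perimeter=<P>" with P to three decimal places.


loops=1 perimeter=5.795

Straddling triangles (7 of 14):
  (v1,v3,v2) [--+] → (0.594819, 0.745869, 1.6262)–(0.954, 0, 1.6262)  len=0.8278
  (v3,v4,v2) [--+] → (-0.212265, 0.930097, 1.6262)–(0.594819, 0.745869, 1.6262)  len=0.8278
  (v4,v5,v2) [--+] → (-0.859501, 0.41393, 1.6262)–(-0.212265, 0.930097, 1.6262)  len=0.8279
  (v5,v6,v2) [--+] → (-0.859501, -0.41393, 1.6262)–(-0.859501, 0.41393, 1.6262)  len=0.8279
  (v6,v7,v2) [--+] → (-0.212265, -0.930097, 1.6262)–(-0.859501, -0.41393, 1.6262)  len=0.8279
  (v7,v8,v2) [--+] → (0.594819, -0.745869, 1.6262)–(-0.212265, -0.930097, 1.6262)  len=0.8278
  (v8,v1,v2) [--+] → (0.954, 0, 1.6262)–(0.594819, -0.745869, 1.6262)  len=0.8278

Chained into 1 loop(s):
  loop 1: 7 segments, perimeter = 5.7950
Total perimeter = 5.795


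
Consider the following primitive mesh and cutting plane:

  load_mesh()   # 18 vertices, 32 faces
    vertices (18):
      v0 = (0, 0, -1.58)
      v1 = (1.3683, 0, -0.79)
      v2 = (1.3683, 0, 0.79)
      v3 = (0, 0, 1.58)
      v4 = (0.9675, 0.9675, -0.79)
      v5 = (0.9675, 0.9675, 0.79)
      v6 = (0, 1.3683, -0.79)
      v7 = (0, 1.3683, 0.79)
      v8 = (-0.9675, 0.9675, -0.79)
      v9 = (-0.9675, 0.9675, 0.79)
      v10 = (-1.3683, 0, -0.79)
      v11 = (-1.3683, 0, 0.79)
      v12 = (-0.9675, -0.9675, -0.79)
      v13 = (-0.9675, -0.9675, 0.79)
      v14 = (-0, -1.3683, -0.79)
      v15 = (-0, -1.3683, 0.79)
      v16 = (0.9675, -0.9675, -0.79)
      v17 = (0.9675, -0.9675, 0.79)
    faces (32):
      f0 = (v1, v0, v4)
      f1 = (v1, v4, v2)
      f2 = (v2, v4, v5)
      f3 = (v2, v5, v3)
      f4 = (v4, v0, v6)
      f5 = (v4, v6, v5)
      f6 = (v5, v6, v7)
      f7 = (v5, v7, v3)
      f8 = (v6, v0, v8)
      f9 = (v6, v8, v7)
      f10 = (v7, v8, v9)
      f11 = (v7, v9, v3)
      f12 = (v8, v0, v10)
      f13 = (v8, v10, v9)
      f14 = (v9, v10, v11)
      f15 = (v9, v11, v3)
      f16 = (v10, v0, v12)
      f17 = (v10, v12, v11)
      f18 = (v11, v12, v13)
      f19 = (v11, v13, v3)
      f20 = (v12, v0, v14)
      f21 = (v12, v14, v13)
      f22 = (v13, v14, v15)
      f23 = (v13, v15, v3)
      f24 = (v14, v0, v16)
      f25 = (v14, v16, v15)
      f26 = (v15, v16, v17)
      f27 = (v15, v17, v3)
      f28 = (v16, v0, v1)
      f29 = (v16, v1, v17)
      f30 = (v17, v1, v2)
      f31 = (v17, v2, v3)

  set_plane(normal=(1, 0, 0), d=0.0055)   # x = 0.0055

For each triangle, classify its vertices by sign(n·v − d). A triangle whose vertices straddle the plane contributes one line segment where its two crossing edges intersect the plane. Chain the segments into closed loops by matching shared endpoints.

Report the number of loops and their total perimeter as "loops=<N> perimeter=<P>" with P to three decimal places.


loops=1 perimeter=9.467

Straddling triangles (12 of 32):
  (v1,v0,v4) [+-+] → (0.0055, 0, -1.57682)–(0.0055, 0.0055, -1.57551)  len=0.0057
  (v2,v5,v3) [++-] → (0.0055, 0.0055, 1.57551)–(0.0055, 0, 1.57682)  len=0.0057
  (v4,v0,v6) [+--] → (0.0055, 0.0055, -1.57551)–(0.0055, 1.36602, -0.79)  len=1.5710
  (v4,v6,v5) [+-+] → (0.0055, 1.36602, -0.79)–(0.0055, 1.36602, -0.781018)  len=0.0090
  (v5,v6,v7) [+--] → (0.0055, 1.36602, -0.781018)–(0.0055, 1.36602, 0.79)  len=1.5710
  (v5,v7,v3) [+--] → (0.0055, 1.36602, 0.79)–(0.0055, 0.0055, 1.57551)  len=1.5710
  (v14,v0,v16) [--+] → (0.0055, -0.0055, -1.57551)–(0.0055, -1.36602, -0.79)  len=1.5710
  (v14,v16,v15) [-+-] → (0.0055, -1.36602, -0.79)–(0.0055, -1.36602, 0.781018)  len=1.5710
  (v15,v16,v17) [-++] → (0.0055, -1.36602, 0.781018)–(0.0055, -1.36602, 0.79)  len=0.0090
  (v15,v17,v3) [-+-] → (0.0055, -1.36602, 0.79)–(0.0055, -0.0055, 1.57551)  len=1.5710
  (v16,v0,v1) [+-+] → (0.0055, -0.0055, -1.57551)–(0.0055, 0, -1.57682)  len=0.0057
  (v17,v2,v3) [++-] → (0.0055, 0, 1.57682)–(0.0055, -0.0055, 1.57551)  len=0.0057

Chained into 1 loop(s):
  loop 1: 12 segments, perimeter = 9.4666
Total perimeter = 9.467


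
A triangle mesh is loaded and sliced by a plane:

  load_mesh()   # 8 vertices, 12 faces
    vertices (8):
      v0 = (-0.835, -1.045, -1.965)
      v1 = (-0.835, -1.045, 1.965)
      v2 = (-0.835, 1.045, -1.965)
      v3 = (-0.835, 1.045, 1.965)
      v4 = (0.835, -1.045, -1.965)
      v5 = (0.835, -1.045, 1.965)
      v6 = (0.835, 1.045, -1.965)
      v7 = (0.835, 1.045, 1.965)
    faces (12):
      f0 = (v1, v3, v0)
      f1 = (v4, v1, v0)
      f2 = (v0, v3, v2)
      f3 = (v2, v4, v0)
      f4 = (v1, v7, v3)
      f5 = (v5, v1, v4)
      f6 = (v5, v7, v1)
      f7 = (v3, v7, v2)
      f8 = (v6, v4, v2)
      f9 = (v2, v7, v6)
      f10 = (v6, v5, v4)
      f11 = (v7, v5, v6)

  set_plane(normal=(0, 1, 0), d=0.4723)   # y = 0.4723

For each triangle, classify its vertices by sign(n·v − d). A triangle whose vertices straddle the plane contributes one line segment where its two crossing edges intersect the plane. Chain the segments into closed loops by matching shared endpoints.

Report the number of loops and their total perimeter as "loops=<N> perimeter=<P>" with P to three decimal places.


loops=1 perimeter=11.200

Straddling triangles (8 of 12):
  (v1,v3,v0) [-+-] → (-0.835, 0.4723, 1.965)–(-0.835, 0.4723, 0.888105)  len=1.0769
  (v0,v3,v2) [-++] → (-0.835, 0.4723, 0.888105)–(-0.835, 0.4723, -1.965)  len=2.8531
  (v2,v4,v0) [+--] → (-0.377388, 0.4723, -1.965)–(-0.835, 0.4723, -1.965)  len=0.4576
  (v1,v7,v3) [-++] → (0.377388, 0.4723, 1.965)–(-0.835, 0.4723, 1.965)  len=1.2124
  (v5,v7,v1) [-+-] → (0.835, 0.4723, 1.965)–(0.377388, 0.4723, 1.965)  len=0.4576
  (v6,v4,v2) [+-+] → (0.835, 0.4723, -1.965)–(-0.377388, 0.4723, -1.965)  len=1.2124
  (v6,v5,v4) [+--] → (0.835, 0.4723, -0.888105)–(0.835, 0.4723, -1.965)  len=1.0769
  (v7,v5,v6) [+-+] → (0.835, 0.4723, 1.965)–(0.835, 0.4723, -0.888105)  len=2.8531

Chained into 1 loop(s):
  loop 1: 8 segments, perimeter = 11.2000
Total perimeter = 11.200


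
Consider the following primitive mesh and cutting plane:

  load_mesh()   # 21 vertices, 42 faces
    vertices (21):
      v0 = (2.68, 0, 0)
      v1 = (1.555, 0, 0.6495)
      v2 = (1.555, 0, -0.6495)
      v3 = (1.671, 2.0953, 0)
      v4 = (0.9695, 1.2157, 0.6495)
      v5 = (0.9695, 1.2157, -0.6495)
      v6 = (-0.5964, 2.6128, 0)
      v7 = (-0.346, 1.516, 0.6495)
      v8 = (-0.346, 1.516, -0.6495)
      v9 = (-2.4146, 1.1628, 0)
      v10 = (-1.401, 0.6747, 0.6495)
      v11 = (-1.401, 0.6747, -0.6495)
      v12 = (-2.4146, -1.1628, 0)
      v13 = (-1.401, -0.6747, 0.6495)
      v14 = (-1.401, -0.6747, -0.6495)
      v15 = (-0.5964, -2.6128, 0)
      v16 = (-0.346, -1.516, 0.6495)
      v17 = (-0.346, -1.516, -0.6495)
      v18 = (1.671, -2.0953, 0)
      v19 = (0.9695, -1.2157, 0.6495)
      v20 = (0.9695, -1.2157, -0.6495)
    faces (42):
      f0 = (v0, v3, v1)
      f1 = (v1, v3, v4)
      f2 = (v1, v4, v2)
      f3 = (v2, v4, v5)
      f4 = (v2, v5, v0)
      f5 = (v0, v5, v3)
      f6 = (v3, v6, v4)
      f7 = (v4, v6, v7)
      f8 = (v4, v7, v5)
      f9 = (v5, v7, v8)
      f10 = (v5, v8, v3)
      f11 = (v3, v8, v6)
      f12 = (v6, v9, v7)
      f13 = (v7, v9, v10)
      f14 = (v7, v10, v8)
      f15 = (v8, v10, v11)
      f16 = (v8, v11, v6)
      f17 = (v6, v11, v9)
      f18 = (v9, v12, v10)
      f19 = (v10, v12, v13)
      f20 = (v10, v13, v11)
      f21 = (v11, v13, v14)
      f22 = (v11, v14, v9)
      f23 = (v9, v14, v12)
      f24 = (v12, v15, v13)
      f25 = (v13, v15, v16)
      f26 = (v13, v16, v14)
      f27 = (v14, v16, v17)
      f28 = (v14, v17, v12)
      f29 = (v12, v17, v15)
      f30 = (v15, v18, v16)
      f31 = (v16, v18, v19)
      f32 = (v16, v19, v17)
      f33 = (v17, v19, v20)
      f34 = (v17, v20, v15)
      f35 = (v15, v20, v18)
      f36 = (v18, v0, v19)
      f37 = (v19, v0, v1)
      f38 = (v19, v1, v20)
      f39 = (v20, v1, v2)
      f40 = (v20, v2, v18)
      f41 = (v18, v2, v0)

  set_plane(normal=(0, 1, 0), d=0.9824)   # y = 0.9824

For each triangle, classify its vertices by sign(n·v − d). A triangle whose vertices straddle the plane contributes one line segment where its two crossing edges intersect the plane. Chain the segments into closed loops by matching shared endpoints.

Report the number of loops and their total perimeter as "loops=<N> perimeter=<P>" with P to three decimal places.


Straddling triangles (14 of 42):
  (v0,v3,v1) [-+-] → (2.20692, 0.9824, 0)–(1.60939, 0.9824, 0.344976)  len=0.6900
  (v1,v3,v4) [-++] → (1.60939, 0.9824, 0.344976)–(1.08186, 0.9824, 0.6495)  len=0.6091
  (v1,v4,v2) [-+-] → (1.08186, 0.9824, 0.6495)–(1.08186, 0.9824, 0.400214)  len=0.2493
  (v2,v4,v5) [-++] → (1.08186, 0.9824, 0.400214)–(1.08186, 0.9824, -0.6495)  len=1.0497
  (v2,v5,v0) [-+-] → (1.08186, 0.9824, -0.6495)–(1.29776, 0.9824, -0.524857)  len=0.2493
  (v0,v5,v3) [-++] → (1.29776, 0.9824, -0.524857)–(2.20692, 0.9824, 0)  len=1.0498
  (v7,v9,v10) [++-] → (-2.03998, 0.9824, 0.240053)–(-1.01514, 0.9824, 0.6495)  len=1.1036
  (v7,v10,v8) [+-+] → (-1.01514, 0.9824, 0.6495)–(-1.01514, 0.9824, 0.174399)  len=0.4751
  (v8,v10,v11) [+--] → (-1.01514, 0.9824, 0.174399)–(-1.01514, 0.9824, -0.6495)  len=0.8239
  (v8,v11,v6) [+-+] → (-1.01514, 0.9824, -0.6495)–(-1.27326, 0.9824, -0.546383)  len=0.2780
  (v6,v11,v9) [+-+] → (-1.27326, 0.9824, -0.546383)–(-2.03998, 0.9824, -0.240053)  len=0.8256
  (v9,v12,v10) [+--] → (-2.4146, 0.9824, 0)–(-2.03998, 0.9824, 0.240053)  len=0.4449
  (v11,v14,v9) [--+] → (-2.31509, 0.9824, -0.0637659)–(-2.03998, 0.9824, -0.240053)  len=0.3267
  (v9,v14,v12) [+--] → (-2.31509, 0.9824, -0.0637659)–(-2.4146, 0.9824, 0)  len=0.1182

Chained into 2 loop(s):
  loop 1: 6 segments, perimeter = 3.8972
  loop 2: 8 segments, perimeter = 4.3961
Total perimeter = 8.293

loops=2 perimeter=8.293


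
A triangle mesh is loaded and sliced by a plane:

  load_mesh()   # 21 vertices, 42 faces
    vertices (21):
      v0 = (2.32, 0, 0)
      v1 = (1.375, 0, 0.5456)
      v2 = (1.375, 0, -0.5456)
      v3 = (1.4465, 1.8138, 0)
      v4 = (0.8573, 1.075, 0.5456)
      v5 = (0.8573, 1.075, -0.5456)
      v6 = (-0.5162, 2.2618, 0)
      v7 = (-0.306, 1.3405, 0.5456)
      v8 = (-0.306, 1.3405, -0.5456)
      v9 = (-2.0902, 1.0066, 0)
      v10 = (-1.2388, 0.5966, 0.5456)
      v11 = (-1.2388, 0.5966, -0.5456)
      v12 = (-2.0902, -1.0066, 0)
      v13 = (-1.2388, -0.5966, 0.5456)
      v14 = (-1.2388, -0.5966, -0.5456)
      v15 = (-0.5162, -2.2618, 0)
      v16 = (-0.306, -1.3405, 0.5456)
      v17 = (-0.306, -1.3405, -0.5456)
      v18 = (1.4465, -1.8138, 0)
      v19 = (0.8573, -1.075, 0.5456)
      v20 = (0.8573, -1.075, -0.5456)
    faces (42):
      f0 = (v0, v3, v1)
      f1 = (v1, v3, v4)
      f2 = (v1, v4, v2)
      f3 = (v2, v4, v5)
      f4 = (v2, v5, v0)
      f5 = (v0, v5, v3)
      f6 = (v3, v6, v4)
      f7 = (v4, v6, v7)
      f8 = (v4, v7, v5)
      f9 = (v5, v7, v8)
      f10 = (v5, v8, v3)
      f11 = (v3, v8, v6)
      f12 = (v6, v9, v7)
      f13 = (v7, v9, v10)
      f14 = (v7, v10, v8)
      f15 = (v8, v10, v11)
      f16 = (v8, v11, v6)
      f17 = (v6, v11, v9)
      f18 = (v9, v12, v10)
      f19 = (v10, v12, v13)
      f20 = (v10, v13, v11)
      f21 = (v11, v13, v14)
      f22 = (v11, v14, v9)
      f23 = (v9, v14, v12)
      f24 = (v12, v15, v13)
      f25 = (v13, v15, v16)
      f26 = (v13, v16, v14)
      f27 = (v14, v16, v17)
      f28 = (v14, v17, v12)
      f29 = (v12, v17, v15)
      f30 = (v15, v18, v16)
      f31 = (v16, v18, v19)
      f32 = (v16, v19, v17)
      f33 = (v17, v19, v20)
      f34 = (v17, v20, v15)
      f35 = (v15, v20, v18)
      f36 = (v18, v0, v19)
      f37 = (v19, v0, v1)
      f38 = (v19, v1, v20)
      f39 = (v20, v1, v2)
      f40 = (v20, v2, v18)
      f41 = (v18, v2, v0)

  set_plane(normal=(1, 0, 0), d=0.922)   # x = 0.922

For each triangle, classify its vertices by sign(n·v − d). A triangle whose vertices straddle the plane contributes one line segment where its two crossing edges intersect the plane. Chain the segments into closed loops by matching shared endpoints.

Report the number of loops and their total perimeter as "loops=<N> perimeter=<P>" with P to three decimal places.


Straddling triangles (16 of 42):
  (v1,v3,v4) [++-] → (0.922, 1.15613, 0.485688)–(0.922, 0.940651, 0.5456)  len=0.2237
  (v1,v4,v2) [+-+] → (0.922, 0.940651, 0.5456)–(0.922, 0.940651, 0.409226)  len=0.1364
  (v2,v4,v5) [+--] → (0.922, 0.940651, 0.409226)–(0.922, 0.940651, -0.5456)  len=0.9548
  (v2,v5,v0) [+-+] → (0.922, 0.940651, -0.5456)–(0.922, 1.02745, -0.521466)  len=0.0901
  (v0,v5,v3) [+-+] → (0.922, 1.02745, -0.521466)–(0.922, 1.15613, -0.485688)  len=0.1336
  (v3,v6,v4) [+--] → (0.922, 1.93352, 0)–(0.922, 1.15613, 0.485688)  len=0.9166
  (v5,v8,v3) [--+] → (0.922, 1.67215, -0.163291)–(0.922, 1.15613, -0.485688)  len=0.6085
  (v3,v8,v6) [+--] → (0.922, 1.67215, -0.163291)–(0.922, 1.93352, 0)  len=0.3082
  (v15,v18,v16) [-+-] → (0.922, -1.93352, 0)–(0.922, -1.67215, 0.163291)  len=0.3082
  (v16,v18,v19) [-+-] → (0.922, -1.67215, 0.163291)–(0.922, -1.15613, 0.485688)  len=0.6085
  (v15,v20,v18) [--+] → (0.922, -1.15613, -0.485688)–(0.922, -1.93352, 0)  len=0.9166
  (v18,v0,v19) [++-] → (0.922, -1.02745, 0.521466)–(0.922, -1.15613, 0.485688)  len=0.1336
  (v19,v0,v1) [-++] → (0.922, -1.02745, 0.521466)–(0.922, -0.940651, 0.5456)  len=0.0901
  (v19,v1,v20) [-+-] → (0.922, -0.940651, 0.5456)–(0.922, -0.940651, -0.409226)  len=0.9548
  (v20,v1,v2) [-++] → (0.922, -0.940651, -0.409226)–(0.922, -0.940651, -0.5456)  len=0.1364
  (v20,v2,v18) [-++] → (0.922, -0.940651, -0.5456)–(0.922, -1.15613, -0.485688)  len=0.2237

Chained into 2 loop(s):
  loop 1: 8 segments, perimeter = 3.3718
  loop 2: 8 segments, perimeter = 3.3718
Total perimeter = 6.744

loops=2 perimeter=6.744


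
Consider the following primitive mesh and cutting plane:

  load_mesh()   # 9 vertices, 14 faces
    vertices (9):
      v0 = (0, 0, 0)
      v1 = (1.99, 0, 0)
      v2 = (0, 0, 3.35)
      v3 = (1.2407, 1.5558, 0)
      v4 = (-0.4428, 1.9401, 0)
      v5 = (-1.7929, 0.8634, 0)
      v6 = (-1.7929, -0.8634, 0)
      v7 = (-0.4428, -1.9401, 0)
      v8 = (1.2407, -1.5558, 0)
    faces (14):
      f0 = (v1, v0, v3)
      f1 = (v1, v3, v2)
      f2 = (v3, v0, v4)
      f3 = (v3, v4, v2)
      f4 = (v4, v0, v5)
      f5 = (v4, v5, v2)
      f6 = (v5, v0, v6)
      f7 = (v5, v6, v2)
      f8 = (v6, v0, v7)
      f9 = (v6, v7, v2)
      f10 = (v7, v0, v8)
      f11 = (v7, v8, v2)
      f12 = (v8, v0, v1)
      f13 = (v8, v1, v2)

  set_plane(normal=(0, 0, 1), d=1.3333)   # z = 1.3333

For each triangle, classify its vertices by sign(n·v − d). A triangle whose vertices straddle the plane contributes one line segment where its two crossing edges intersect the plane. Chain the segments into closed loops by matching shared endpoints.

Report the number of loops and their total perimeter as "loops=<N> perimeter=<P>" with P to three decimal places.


Straddling triangles (7 of 14):
  (v1,v3,v2) [--+] → (0.746901, 0.936592, 1.3333)–(1.19798, 0, 1.3333)  len=1.0396
  (v3,v4,v2) [--+] → (-0.266566, 1.16794, 1.3333)–(0.746901, 0.936592, 1.3333)  len=1.0395
  (v4,v5,v2) [--+] → (-1.07933, 0.519767, 1.3333)–(-0.266566, 1.16794, 1.3333)  len=1.0396
  (v5,v6,v2) [--+] → (-1.07933, -0.519767, 1.3333)–(-1.07933, 0.519767, 1.3333)  len=1.0395
  (v6,v7,v2) [--+] → (-0.266566, -1.16794, 1.3333)–(-1.07933, -0.519767, 1.3333)  len=1.0396
  (v7,v8,v2) [--+] → (0.746901, -0.936592, 1.3333)–(-0.266566, -1.16794, 1.3333)  len=1.0395
  (v8,v1,v2) [--+] → (1.19798, 0, 1.3333)–(0.746901, -0.936592, 1.3333)  len=1.0396

Chained into 1 loop(s):
  loop 1: 7 segments, perimeter = 7.2769
Total perimeter = 7.277

loops=1 perimeter=7.277


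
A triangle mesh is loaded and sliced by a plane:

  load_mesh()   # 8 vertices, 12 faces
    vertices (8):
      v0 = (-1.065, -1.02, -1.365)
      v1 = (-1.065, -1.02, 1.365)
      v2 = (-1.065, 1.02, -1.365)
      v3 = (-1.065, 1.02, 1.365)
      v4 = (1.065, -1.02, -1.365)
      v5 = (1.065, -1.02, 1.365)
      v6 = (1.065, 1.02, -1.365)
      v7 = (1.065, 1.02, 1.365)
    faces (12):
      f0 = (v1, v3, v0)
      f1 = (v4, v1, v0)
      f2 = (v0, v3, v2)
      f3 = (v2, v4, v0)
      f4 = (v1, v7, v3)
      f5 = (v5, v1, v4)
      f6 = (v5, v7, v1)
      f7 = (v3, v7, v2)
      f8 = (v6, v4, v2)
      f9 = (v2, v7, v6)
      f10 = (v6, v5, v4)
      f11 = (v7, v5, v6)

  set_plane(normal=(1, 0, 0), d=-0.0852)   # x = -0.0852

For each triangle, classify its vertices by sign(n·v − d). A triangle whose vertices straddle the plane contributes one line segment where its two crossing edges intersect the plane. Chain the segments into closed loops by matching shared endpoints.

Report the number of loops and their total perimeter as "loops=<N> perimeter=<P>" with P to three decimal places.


loops=1 perimeter=9.540

Straddling triangles (8 of 12):
  (v4,v1,v0) [+--] → (-0.0852, -1.02, 0.1092)–(-0.0852, -1.02, -1.365)  len=1.4742
  (v2,v4,v0) [-+-] → (-0.0852, 0.0816, -1.365)–(-0.0852, -1.02, -1.365)  len=1.1016
  (v1,v7,v3) [-+-] → (-0.0852, -0.0816, 1.365)–(-0.0852, 1.02, 1.365)  len=1.1016
  (v5,v1,v4) [+-+] → (-0.0852, -1.02, 1.365)–(-0.0852, -1.02, 0.1092)  len=1.2558
  (v5,v7,v1) [++-] → (-0.0852, -0.0816, 1.365)–(-0.0852, -1.02, 1.365)  len=0.9384
  (v3,v7,v2) [-+-] → (-0.0852, 1.02, 1.365)–(-0.0852, 1.02, -0.1092)  len=1.4742
  (v6,v4,v2) [++-] → (-0.0852, 0.0816, -1.365)–(-0.0852, 1.02, -1.365)  len=0.9384
  (v2,v7,v6) [-++] → (-0.0852, 1.02, -0.1092)–(-0.0852, 1.02, -1.365)  len=1.2558

Chained into 1 loop(s):
  loop 1: 8 segments, perimeter = 9.5400
Total perimeter = 9.540


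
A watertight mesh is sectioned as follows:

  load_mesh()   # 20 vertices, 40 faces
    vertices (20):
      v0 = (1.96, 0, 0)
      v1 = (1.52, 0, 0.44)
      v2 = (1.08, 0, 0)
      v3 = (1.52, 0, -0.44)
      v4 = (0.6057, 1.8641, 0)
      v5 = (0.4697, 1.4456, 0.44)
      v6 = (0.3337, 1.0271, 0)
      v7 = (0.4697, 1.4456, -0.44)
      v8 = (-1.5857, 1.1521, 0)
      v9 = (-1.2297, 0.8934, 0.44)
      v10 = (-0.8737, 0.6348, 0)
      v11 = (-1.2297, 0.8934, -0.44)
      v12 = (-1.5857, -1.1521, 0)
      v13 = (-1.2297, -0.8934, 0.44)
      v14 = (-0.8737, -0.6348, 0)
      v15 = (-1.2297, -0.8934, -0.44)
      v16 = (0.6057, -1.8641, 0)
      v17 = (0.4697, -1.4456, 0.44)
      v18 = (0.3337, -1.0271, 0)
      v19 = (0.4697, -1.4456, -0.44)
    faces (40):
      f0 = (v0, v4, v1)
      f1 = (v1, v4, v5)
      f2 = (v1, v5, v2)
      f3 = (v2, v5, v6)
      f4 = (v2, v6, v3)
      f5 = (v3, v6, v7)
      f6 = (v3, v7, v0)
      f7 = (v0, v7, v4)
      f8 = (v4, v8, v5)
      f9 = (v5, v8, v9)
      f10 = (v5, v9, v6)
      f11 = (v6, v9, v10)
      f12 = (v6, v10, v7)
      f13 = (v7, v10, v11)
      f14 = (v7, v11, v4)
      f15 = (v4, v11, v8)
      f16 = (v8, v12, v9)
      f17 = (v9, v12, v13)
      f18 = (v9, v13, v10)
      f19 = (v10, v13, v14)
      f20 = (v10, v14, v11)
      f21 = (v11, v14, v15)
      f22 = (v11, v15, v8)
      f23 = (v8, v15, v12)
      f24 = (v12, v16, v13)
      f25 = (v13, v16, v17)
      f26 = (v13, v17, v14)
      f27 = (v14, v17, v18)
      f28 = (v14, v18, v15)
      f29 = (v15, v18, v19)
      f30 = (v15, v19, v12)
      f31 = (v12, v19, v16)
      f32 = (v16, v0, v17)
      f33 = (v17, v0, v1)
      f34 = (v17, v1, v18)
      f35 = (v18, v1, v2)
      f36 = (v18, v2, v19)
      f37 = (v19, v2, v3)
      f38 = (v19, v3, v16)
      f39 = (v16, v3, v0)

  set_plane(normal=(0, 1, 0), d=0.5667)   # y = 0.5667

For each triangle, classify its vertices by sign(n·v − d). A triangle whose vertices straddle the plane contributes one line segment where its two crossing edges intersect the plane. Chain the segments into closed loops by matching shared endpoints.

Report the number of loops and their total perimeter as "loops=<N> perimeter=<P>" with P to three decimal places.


loops=2 perimeter=4.753

Straddling triangles (16 of 40):
  (v0,v4,v1) [-+-] → (1.54828, 0.5667, 0)–(1.24205, 0.5667, 0.306237)  len=0.4331
  (v1,v4,v5) [-++] → (1.24205, 0.5667, 0.306237)–(1.10826, 0.5667, 0.44)  len=0.1892
  (v1,v5,v2) [-+-] → (1.10826, 0.5667, 0.44)–(0.840752, 0.5667, 0.172488)  len=0.3783
  (v2,v5,v6) [-++] → (0.840752, 0.5667, 0.172488)–(0.668231, 0.5667, 0)  len=0.2440
  (v2,v6,v3) [-+-] → (0.668231, 0.5667, 0)–(0.865462, 0.5667, -0.197231)  len=0.2789
  (v3,v6,v7) [-++] → (0.865462, 0.5667, -0.197231)–(1.10826, 0.5667, -0.44)  len=0.3434
  (v3,v7,v0) [-+-] → (1.10826, 0.5667, -0.44)–(1.37578, 0.5667, -0.172488)  len=0.3783
  (v0,v7,v4) [-++] → (1.37578, 0.5667, -0.172488)–(1.54828, 0.5667, 0)  len=0.2439
  (v8,v12,v9) [+-+] → (-1.5857, 0.5667, 0)–(-1.28656, 0.5667, 0.369725)  len=0.4756
  (v9,v12,v13) [+--] → (-1.28656, 0.5667, 0.369725)–(-1.2297, 0.5667, 0.44)  len=0.0904
  (v9,v13,v10) [+-+] → (-1.2297, 0.5667, 0.44)–(-0.889564, 0.5667, 0.0196074)  len=0.5408
  (v10,v13,v14) [+--] → (-0.889564, 0.5667, 0.0196074)–(-0.8737, 0.5667, 0)  len=0.0252
  (v10,v14,v11) [+-+] → (-0.8737, 0.5667, 0)–(-1.15359, 0.5667, -0.345936)  len=0.4450
  (v11,v14,v15) [+--] → (-1.15359, 0.5667, -0.345936)–(-1.2297, 0.5667, -0.44)  len=0.1210
  (v11,v15,v8) [+-+] → (-1.2297, 0.5667, -0.44)–(-1.48382, 0.5667, -0.125923)  len=0.4040
  (v8,v15,v12) [+--] → (-1.48382, 0.5667, -0.125923)–(-1.5857, 0.5667, 0)  len=0.1620

Chained into 2 loop(s):
  loop 1: 8 segments, perimeter = 2.4891
  loop 2: 8 segments, perimeter = 2.2639
Total perimeter = 4.753


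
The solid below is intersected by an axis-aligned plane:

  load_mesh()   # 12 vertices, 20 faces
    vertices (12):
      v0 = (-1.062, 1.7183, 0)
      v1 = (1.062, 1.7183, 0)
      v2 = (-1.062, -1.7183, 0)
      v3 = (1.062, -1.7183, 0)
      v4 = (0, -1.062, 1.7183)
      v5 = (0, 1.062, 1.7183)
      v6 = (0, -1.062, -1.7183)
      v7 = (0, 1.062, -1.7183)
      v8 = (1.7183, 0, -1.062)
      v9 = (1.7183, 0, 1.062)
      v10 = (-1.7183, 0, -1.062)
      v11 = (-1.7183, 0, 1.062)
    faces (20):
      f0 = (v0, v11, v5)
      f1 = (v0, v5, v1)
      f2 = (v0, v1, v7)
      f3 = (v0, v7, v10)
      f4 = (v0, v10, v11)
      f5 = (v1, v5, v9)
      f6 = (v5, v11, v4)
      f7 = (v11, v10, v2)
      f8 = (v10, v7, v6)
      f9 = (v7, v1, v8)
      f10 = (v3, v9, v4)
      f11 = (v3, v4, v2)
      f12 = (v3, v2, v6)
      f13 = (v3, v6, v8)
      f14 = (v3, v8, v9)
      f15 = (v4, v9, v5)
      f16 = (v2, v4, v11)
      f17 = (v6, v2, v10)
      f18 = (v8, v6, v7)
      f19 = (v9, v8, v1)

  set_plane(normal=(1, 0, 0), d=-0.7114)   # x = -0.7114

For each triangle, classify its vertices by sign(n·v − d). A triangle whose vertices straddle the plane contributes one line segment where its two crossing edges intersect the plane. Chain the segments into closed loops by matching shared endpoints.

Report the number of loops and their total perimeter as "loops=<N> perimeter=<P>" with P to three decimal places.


loops=1 perimeter=9.892

Straddling triangles (10 of 20):
  (v0,v11,v5) [--+] → (-0.7114, 0.622317, 1.44658)–(-0.7114, 1.50163, 0.567266)  len=1.2435
  (v0,v5,v1) [-++] → (-0.7114, 1.50163, 0.567266)–(-0.7114, 1.7183, 0)  len=0.6072
  (v0,v1,v7) [-++] → (-0.7114, 1.7183, 0)–(-0.7114, 1.50163, -0.567266)  len=0.6072
  (v0,v7,v10) [-+-] → (-0.7114, 1.50163, -0.567266)–(-0.7114, 0.622317, -1.44658)  len=1.2435
  (v5,v11,v4) [+-+] → (-0.7114, 0.622317, 1.44658)–(-0.7114, -0.622317, 1.44658)  len=1.2446
  (v10,v7,v6) [-++] → (-0.7114, 0.622317, -1.44658)–(-0.7114, -0.622317, -1.44658)  len=1.2446
  (v3,v4,v2) [++-] → (-0.7114, -1.50163, 0.567266)–(-0.7114, -1.7183, 0)  len=0.6072
  (v3,v2,v6) [+-+] → (-0.7114, -1.7183, 0)–(-0.7114, -1.50163, -0.567266)  len=0.6072
  (v2,v4,v11) [-+-] → (-0.7114, -1.50163, 0.567266)–(-0.7114, -0.622317, 1.44658)  len=1.2435
  (v6,v2,v10) [+--] → (-0.7114, -1.50163, -0.567266)–(-0.7114, -0.622317, -1.44658)  len=1.2435

Chained into 1 loop(s):
  loop 1: 10 segments, perimeter = 9.8924
Total perimeter = 9.892


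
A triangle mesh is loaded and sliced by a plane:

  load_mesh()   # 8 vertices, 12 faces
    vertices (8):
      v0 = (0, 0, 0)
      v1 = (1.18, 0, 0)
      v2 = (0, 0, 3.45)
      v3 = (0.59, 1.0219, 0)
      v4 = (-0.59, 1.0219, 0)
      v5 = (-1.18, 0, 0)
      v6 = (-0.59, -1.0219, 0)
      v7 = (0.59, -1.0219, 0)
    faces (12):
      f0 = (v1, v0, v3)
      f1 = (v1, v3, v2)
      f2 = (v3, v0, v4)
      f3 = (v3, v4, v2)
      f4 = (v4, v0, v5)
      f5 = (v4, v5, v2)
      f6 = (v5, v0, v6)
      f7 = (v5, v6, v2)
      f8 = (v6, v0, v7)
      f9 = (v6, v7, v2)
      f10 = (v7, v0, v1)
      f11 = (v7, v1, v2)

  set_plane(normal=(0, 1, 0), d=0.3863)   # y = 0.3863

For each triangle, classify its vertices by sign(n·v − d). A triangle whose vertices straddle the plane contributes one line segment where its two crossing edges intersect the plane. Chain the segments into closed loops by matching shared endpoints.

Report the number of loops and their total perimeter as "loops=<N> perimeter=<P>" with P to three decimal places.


loops=1 perimeter=6.896

Straddling triangles (6 of 12):
  (v1,v0,v3) [--+] → (0.223033, 0.3863, 0)–(0.956967, 0.3863, 0)  len=0.7339
  (v1,v3,v2) [-+-] → (0.956967, 0.3863, 0)–(0.223033, 0.3863, 2.14583)  len=2.2679
  (v3,v0,v4) [+-+] → (0.223033, 0.3863, 0)–(-0.223033, 0.3863, 0)  len=0.4461
  (v3,v4,v2) [++-] → (-0.223033, 0.3863, 2.14583)–(0.223033, 0.3863, 2.14583)  len=0.4461
  (v4,v0,v5) [+--] → (-0.223033, 0.3863, 0)–(-0.956967, 0.3863, 0)  len=0.7339
  (v4,v5,v2) [+--] → (-0.956967, 0.3863, 0)–(-0.223033, 0.3863, 2.14583)  len=2.2679

Chained into 1 loop(s):
  loop 1: 6 segments, perimeter = 6.8957
Total perimeter = 6.896


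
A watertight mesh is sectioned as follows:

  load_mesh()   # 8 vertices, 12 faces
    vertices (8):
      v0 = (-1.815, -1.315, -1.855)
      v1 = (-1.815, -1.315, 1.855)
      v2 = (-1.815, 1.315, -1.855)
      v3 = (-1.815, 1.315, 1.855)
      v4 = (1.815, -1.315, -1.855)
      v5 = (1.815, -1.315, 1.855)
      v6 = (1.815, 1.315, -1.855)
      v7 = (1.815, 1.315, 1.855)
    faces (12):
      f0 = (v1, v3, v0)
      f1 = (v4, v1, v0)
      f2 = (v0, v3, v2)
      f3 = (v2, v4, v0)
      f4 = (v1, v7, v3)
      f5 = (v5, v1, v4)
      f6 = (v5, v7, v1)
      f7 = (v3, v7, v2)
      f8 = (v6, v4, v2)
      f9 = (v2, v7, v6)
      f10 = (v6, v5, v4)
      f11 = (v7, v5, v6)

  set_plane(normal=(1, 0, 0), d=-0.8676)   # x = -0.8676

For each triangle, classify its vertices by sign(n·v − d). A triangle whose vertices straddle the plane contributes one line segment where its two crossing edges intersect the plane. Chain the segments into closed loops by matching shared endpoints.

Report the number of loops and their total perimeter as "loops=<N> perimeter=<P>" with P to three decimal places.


loops=1 perimeter=12.680

Straddling triangles (8 of 12):
  (v4,v1,v0) [+--] → (-0.8676, -1.315, 0.886721)–(-0.8676, -1.315, -1.855)  len=2.7417
  (v2,v4,v0) [-+-] → (-0.8676, 0.628592, -1.855)–(-0.8676, -1.315, -1.855)  len=1.9436
  (v1,v7,v3) [-+-] → (-0.8676, -0.628592, 1.855)–(-0.8676, 1.315, 1.855)  len=1.9436
  (v5,v1,v4) [+-+] → (-0.8676, -1.315, 1.855)–(-0.8676, -1.315, 0.886721)  len=0.9683
  (v5,v7,v1) [++-] → (-0.8676, -0.628592, 1.855)–(-0.8676, -1.315, 1.855)  len=0.6864
  (v3,v7,v2) [-+-] → (-0.8676, 1.315, 1.855)–(-0.8676, 1.315, -0.886721)  len=2.7417
  (v6,v4,v2) [++-] → (-0.8676, 0.628592, -1.855)–(-0.8676, 1.315, -1.855)  len=0.6864
  (v2,v7,v6) [-++] → (-0.8676, 1.315, -0.886721)–(-0.8676, 1.315, -1.855)  len=0.9683

Chained into 1 loop(s):
  loop 1: 8 segments, perimeter = 12.6800
Total perimeter = 12.680


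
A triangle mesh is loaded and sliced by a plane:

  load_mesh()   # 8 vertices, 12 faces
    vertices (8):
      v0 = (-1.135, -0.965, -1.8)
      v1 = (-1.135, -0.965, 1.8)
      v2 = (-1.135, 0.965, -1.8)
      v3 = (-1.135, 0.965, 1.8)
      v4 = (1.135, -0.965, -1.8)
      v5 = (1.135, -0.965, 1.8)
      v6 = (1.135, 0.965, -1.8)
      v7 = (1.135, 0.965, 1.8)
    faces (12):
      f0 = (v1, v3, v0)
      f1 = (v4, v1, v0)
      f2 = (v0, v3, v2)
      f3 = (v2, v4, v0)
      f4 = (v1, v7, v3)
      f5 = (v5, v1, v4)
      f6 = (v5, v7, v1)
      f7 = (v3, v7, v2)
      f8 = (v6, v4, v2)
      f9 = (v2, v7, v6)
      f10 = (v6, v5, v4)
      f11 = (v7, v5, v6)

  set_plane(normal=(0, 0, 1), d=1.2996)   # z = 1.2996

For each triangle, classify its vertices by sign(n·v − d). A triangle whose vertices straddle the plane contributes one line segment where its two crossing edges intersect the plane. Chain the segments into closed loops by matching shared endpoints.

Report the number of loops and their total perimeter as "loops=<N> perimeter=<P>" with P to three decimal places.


loops=1 perimeter=8.400

Straddling triangles (8 of 12):
  (v1,v3,v0) [++-] → (-1.135, 0.69673, 1.2996)–(-1.135, -0.965, 1.2996)  len=1.6617
  (v4,v1,v0) [-+-] → (-0.81947, -0.965, 1.2996)–(-1.135, -0.965, 1.2996)  len=0.3155
  (v0,v3,v2) [-+-] → (-1.135, 0.69673, 1.2996)–(-1.135, 0.965, 1.2996)  len=0.2683
  (v5,v1,v4) [++-] → (-0.81947, -0.965, 1.2996)–(1.135, -0.965, 1.2996)  len=1.9545
  (v3,v7,v2) [++-] → (0.81947, 0.965, 1.2996)–(-1.135, 0.965, 1.2996)  len=1.9545
  (v2,v7,v6) [-+-] → (0.81947, 0.965, 1.2996)–(1.135, 0.965, 1.2996)  len=0.3155
  (v6,v5,v4) [-+-] → (1.135, -0.69673, 1.2996)–(1.135, -0.965, 1.2996)  len=0.2683
  (v7,v5,v6) [++-] → (1.135, -0.69673, 1.2996)–(1.135, 0.965, 1.2996)  len=1.6617

Chained into 1 loop(s):
  loop 1: 8 segments, perimeter = 8.4000
Total perimeter = 8.400


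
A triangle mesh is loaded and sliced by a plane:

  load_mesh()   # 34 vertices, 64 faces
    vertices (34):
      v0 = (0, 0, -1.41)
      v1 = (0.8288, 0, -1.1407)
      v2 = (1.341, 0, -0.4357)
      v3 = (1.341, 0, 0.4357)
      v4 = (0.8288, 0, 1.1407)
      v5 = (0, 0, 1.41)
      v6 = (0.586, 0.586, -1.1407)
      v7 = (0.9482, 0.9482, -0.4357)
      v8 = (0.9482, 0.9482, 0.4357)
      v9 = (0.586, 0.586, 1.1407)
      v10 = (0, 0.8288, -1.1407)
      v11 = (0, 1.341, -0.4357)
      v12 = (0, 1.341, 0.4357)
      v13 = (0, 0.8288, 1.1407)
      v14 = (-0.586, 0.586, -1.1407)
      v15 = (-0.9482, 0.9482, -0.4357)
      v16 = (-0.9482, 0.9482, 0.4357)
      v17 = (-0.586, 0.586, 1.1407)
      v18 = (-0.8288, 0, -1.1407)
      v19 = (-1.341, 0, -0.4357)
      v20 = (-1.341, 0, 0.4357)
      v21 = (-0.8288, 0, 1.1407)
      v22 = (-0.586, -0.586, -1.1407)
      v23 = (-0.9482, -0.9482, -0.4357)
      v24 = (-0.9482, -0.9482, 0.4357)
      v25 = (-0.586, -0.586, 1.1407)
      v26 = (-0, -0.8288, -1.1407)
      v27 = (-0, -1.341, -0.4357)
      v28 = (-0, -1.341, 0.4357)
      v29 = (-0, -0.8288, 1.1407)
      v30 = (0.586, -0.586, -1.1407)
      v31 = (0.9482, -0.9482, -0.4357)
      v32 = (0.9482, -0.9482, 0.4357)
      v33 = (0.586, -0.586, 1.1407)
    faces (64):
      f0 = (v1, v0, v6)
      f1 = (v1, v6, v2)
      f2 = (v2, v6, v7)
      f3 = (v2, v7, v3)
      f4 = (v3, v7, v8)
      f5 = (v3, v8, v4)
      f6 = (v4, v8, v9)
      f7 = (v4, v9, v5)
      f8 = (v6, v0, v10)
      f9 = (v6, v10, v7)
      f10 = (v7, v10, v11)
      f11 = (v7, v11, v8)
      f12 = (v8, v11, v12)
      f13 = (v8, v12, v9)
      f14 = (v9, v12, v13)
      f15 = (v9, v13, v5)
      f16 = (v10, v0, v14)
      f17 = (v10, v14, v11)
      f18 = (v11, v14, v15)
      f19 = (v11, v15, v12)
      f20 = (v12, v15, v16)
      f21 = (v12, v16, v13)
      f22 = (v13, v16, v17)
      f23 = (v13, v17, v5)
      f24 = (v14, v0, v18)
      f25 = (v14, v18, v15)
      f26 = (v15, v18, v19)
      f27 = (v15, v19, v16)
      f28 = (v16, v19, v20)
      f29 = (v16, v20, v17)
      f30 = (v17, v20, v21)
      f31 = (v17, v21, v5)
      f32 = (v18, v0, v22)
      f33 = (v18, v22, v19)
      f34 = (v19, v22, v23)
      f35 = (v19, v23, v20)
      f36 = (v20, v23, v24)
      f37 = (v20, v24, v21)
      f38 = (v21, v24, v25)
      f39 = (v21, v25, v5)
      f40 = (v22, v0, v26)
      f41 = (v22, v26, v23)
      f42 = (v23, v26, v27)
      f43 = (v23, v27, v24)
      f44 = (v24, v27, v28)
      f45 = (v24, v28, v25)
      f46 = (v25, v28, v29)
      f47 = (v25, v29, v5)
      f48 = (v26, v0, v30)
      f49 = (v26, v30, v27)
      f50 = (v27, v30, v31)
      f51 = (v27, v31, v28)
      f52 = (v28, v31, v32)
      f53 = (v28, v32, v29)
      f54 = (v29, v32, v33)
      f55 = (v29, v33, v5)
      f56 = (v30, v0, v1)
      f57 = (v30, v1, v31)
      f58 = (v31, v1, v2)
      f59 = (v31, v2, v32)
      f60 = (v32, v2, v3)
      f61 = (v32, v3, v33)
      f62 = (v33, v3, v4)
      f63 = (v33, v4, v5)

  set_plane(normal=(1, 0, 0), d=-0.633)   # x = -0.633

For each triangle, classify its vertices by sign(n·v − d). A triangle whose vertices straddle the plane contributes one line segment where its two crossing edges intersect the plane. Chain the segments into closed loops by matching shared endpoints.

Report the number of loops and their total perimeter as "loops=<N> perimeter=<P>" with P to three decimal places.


loops=1 perimeter=7.422

Straddling triangles (20 of 64):
  (v11,v14,v15) [++-] → (-0.633, 0.633, -1.04922)–(-0.633, 1.07877, -0.4357)  len=0.7584
  (v11,v15,v12) [+-+] → (-0.633, 1.07877, -0.4357)–(-0.633, 1.07877, -0.14603)  len=0.2897
  (v12,v15,v16) [+--] → (-0.633, 1.07877, -0.14603)–(-0.633, 1.07877, 0.4357)  len=0.5817
  (v12,v16,v13) [+-+] → (-0.633, 1.07877, 0.4357)–(-0.633, 0.908509, 0.670056)  len=0.2897
  (v13,v16,v17) [+-+] → (-0.633, 0.908509, 0.670056)–(-0.633, 0.633, 1.04922)  len=0.4687
  (v14,v0,v18) [++-] → (-0.633, 0, -1.20432)–(-0.633, 0.472565, -1.1407)  len=0.4768
  (v14,v18,v15) [+--] → (-0.633, 0.472565, -1.1407)–(-0.633, 0.633, -1.04922)  len=0.1847
  (v16,v20,v17) [--+] → (-0.633, 0.549521, 1.09681)–(-0.633, 0.633, 1.04922)  len=0.0961
  (v17,v20,v21) [+--] → (-0.633, 0.549521, 1.09681)–(-0.633, 0.472565, 1.1407)  len=0.0886
  (v17,v21,v5) [+-+] → (-0.633, 0.472565, 1.1407)–(-0.633, 0, 1.20432)  len=0.4768
  (v18,v0,v22) [-++] → (-0.633, 0, -1.20432)–(-0.633, -0.472565, -1.1407)  len=0.4768
  (v18,v22,v19) [-+-] → (-0.633, -0.472565, -1.1407)–(-0.633, -0.549521, -1.09681)  len=0.0886
  (v19,v22,v23) [-+-] → (-0.633, -0.549521, -1.09681)–(-0.633, -0.633, -1.04922)  len=0.0961
  (v21,v24,v25) [--+] → (-0.633, -0.633, 1.04922)–(-0.633, -0.472565, 1.1407)  len=0.1847
  (v21,v25,v5) [-++] → (-0.633, -0.472565, 1.1407)–(-0.633, 0, 1.20432)  len=0.4768
  (v22,v26,v23) [++-] → (-0.633, -0.908509, -0.670056)–(-0.633, -0.633, -1.04922)  len=0.4687
  (v23,v26,v27) [-++] → (-0.633, -0.908509, -0.670056)–(-0.633, -1.07877, -0.4357)  len=0.2897
  (v23,v27,v24) [-+-] → (-0.633, -1.07877, -0.4357)–(-0.633, -1.07877, 0.14603)  len=0.5817
  (v24,v27,v28) [-++] → (-0.633, -1.07877, 0.14603)–(-0.633, -1.07877, 0.4357)  len=0.2897
  (v24,v28,v25) [-++] → (-0.633, -1.07877, 0.4357)–(-0.633, -0.633, 1.04922)  len=0.7584

Chained into 1 loop(s):
  loop 1: 20 segments, perimeter = 7.4223
Total perimeter = 7.422
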